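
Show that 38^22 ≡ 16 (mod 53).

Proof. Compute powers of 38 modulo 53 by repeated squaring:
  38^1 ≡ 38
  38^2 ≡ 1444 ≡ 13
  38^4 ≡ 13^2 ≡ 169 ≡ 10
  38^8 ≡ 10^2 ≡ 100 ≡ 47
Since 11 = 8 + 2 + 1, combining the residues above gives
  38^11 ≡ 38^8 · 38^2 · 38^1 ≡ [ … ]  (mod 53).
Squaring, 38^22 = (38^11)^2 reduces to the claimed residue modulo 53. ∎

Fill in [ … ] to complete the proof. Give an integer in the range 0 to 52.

Multiply the listed residues: 47 · 13 · 38 = 611 → 23218.
Reducing modulo 53: 23218 = 438·53 + 4, so 38^11 ≡ 4.

4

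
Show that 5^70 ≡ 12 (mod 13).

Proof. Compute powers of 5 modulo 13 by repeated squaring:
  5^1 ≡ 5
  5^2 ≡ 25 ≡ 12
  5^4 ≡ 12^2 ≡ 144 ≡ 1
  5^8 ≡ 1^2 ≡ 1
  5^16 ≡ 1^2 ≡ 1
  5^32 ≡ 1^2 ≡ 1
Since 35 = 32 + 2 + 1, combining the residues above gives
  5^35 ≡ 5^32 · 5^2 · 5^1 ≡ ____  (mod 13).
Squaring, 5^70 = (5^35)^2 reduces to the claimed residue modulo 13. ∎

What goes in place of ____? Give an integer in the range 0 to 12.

Multiply the listed residues: 1 · 12 · 5 = 12 → 60.
Reducing modulo 13: 60 = 4·13 + 8, so 5^35 ≡ 8.

8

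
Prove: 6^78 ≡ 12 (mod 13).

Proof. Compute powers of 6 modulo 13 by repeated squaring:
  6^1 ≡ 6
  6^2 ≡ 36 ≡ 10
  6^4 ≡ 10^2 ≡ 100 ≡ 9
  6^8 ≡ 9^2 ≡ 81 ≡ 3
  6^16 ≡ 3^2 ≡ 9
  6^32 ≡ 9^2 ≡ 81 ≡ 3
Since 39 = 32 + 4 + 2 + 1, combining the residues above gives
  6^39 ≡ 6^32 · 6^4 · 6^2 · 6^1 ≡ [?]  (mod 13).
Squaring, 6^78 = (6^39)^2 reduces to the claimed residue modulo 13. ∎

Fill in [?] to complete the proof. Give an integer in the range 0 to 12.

8

Multiply the listed residues: 3 · 9 · 10 · 6 = 27 → 270 → 1620.
Reducing modulo 13: 1620 = 124·13 + 8, so 6^39 ≡ 8.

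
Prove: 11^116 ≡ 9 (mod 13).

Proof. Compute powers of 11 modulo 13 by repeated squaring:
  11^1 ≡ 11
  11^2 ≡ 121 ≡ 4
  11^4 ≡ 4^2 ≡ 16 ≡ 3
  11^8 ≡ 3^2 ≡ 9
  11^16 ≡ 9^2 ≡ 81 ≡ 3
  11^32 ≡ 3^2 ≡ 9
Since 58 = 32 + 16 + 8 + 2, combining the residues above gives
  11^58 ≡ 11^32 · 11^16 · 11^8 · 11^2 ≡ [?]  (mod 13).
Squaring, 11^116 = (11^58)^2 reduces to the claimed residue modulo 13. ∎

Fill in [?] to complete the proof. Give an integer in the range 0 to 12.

10

11^32 · 11^16 · 11^8 · 11^2 ≡ 9 · 3 · 9 · 4 = 972.
972 mod 13 = 10, so 11^58 ≡ 10 (mod 13).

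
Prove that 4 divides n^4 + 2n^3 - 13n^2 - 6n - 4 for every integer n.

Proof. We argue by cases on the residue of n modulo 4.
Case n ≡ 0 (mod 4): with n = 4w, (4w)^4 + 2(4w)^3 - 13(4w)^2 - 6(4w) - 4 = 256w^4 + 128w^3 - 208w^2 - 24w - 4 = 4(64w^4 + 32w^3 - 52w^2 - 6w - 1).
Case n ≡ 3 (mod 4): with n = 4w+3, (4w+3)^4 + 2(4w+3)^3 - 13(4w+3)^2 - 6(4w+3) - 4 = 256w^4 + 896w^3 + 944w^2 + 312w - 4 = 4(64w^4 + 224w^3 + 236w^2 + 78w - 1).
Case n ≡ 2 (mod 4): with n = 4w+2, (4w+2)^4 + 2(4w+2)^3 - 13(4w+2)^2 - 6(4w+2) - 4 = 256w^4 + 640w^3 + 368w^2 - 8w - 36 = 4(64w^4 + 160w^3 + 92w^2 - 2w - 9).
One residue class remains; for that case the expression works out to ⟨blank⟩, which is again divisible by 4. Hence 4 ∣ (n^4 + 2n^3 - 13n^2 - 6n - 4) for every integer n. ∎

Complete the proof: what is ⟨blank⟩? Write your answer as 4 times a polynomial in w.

The residues treated are {0, 3, 2}, so the missing case is n ≡ 1 (mod 4); write n = 4w+1.
Then (4w+1)^4 + 2(4w+1)^3 - 13(4w+1)^2 - 6(4w+1) - 4 = 256w^4 + 384w^3 - 16w^2 - 88w - 20 = 4(64w^4 + 96w^3 - 4w^2 - 22w - 5).

4(64w^4 + 96w^3 - 4w^2 - 22w - 5)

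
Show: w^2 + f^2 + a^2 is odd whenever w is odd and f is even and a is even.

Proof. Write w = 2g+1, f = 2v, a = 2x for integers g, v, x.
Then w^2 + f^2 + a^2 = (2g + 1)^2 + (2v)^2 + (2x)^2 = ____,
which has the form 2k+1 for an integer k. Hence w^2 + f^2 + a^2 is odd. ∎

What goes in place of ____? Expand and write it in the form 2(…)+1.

2(2g^2 + 2g + 2v^2 + 2x^2) + 1

Expanding: (2g + 1)^2 + (2v)^2 + (2x)^2 = 4g^2 + 4g + 4v^2 + 4x^2 + 1.
Every term except the constant is even, so this is 2(2g^2 + 2g + 2v^2 + 2x^2) + 1,
and 2g^2 + 2g + 2v^2 + 2x^2 ∈ ℤ gives the required form.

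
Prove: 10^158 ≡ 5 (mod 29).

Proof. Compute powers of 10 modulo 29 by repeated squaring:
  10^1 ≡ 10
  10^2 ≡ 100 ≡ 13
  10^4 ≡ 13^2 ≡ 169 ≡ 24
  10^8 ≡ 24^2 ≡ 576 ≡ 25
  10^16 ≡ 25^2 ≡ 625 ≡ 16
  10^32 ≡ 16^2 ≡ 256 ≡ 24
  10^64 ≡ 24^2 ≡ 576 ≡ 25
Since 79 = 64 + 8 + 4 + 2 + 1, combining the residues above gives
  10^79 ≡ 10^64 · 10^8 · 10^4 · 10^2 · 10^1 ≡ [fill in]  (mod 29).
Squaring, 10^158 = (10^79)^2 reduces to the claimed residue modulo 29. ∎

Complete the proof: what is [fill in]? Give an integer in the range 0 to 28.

Multiply the listed residues: 25 · 25 · 24 · 13 · 10 = 625 → 15000 → 195000 → 1950000.
Reducing modulo 29: 1950000 = 67241·29 + 11, so 10^79 ≡ 11.

11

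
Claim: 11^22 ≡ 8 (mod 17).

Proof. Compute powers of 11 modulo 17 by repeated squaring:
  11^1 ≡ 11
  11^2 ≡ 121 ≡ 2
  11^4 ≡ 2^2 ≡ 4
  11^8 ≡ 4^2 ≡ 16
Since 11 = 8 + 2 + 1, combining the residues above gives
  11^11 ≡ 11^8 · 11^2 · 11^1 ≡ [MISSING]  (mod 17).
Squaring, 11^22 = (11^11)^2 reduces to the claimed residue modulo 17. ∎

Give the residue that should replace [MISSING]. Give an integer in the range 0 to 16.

12

Multiply the listed residues: 16 · 2 · 11 = 32 → 352.
Reducing modulo 17: 352 = 20·17 + 12, so 11^11 ≡ 12.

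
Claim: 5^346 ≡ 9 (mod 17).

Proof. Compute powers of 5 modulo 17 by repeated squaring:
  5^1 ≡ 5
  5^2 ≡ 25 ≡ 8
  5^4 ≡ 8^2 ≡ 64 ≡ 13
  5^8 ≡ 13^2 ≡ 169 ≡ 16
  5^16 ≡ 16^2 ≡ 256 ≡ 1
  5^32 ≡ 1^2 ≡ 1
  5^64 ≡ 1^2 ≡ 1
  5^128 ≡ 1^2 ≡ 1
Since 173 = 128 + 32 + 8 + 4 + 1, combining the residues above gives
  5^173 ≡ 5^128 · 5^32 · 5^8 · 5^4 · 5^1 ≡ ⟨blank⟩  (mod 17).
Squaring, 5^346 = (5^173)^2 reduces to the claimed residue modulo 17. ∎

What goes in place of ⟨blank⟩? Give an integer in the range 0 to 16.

3

Multiply the listed residues: 1 · 1 · 16 · 13 · 5 = 1 → 16 → 208 → 1040.
Reducing modulo 17: 1040 = 61·17 + 3, so 5^173 ≡ 3.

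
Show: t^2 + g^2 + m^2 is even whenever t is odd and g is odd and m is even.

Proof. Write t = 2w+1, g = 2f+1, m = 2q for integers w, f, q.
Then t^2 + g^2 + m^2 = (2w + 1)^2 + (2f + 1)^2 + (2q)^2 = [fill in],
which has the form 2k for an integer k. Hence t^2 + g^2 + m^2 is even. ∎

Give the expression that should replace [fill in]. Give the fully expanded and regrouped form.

(2w + 1)^2 + (2f + 1)^2 + (2q)^2 = 4f^2 + 4f + 4q^2 + 4w^2 + 4w + 2
= 2(2f^2 + 2f + 2q^2 + 2w^2 + 2w + 1).
Since 2f^2 + 2f + 2q^2 + 2w^2 + 2w + 1 is an integer, the sum of squares is of the form 2k for an integer k.

2(2f^2 + 2f + 2q^2 + 2w^2 + 2w + 1)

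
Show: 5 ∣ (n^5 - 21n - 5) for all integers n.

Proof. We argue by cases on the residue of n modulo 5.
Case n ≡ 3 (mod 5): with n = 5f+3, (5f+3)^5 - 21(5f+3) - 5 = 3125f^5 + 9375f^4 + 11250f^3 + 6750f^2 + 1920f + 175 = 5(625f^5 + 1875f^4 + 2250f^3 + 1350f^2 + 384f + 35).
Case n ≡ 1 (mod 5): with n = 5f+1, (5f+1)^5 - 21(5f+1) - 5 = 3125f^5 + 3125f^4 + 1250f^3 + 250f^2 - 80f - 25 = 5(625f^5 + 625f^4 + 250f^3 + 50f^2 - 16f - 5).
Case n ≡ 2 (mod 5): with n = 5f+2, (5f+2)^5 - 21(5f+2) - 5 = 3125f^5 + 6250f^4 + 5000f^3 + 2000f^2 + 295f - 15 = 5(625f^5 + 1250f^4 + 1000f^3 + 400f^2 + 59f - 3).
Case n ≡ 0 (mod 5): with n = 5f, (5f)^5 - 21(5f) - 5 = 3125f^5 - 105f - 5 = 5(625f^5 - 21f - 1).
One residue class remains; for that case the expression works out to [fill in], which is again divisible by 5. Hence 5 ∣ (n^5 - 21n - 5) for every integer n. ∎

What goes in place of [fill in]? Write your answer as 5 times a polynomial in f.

Only n ≡ 4 (mod 5) is unaccounted for. Put n = 5f+4:
(5f+4)^5 - 21(5f+4) - 5 expands to 3125f^5 + 12500f^4 + 20000f^3 + 16000f^2 + 6295f + 935,
and factoring out 5 leaves 5(625f^5 + 2500f^4 + 4000f^3 + 3200f^2 + 1259f + 187).

5(625f^5 + 2500f^4 + 4000f^3 + 3200f^2 + 1259f + 187)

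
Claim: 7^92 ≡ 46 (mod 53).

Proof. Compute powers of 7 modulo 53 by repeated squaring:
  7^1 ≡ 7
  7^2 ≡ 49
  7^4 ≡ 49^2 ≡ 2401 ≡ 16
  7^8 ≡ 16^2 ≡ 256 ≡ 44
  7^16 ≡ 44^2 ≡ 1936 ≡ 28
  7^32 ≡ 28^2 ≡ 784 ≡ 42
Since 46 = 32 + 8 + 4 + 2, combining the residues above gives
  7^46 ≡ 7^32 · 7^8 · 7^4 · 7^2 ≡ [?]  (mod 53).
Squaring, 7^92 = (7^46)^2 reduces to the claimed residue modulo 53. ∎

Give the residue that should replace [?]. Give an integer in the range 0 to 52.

7^32 · 7^8 · 7^4 · 7^2 ≡ 42 · 44 · 16 · 49 = 1448832.
1448832 mod 53 = 24, so 7^46 ≡ 24 (mod 53).

24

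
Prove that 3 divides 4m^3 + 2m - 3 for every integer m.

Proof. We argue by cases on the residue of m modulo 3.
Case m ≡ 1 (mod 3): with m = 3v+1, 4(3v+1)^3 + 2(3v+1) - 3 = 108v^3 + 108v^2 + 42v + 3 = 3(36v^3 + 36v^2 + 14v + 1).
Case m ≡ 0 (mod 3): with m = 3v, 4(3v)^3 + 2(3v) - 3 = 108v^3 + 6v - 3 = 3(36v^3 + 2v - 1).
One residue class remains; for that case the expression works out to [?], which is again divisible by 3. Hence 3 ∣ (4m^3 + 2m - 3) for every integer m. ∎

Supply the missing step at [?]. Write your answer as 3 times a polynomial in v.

Only m ≡ 2 (mod 3) is unaccounted for. Put m = 3v+2:
4(3v+2)^3 + 2(3v+2) - 3 expands to 108v^3 + 216v^2 + 150v + 33,
and factoring out 3 leaves 3(36v^3 + 72v^2 + 50v + 11).

3(36v^3 + 72v^2 + 50v + 11)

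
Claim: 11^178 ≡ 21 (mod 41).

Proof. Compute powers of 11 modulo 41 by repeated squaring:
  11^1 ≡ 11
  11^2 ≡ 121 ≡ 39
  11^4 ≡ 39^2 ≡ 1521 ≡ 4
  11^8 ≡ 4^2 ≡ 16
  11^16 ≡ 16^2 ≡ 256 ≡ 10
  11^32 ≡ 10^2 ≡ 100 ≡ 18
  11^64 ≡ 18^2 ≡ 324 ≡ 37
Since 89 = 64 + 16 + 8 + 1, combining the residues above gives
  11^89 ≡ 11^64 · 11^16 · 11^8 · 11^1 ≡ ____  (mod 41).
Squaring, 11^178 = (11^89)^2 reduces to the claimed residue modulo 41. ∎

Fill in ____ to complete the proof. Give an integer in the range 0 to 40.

11^64 · 11^16 · 11^8 · 11^1 ≡ 37 · 10 · 16 · 11 = 65120.
65120 mod 41 = 12, so 11^89 ≡ 12 (mod 41).

12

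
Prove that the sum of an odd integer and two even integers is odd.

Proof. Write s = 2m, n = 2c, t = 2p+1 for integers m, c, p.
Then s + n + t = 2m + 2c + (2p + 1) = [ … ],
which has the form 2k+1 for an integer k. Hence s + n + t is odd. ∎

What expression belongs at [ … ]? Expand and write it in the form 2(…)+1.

2m + 2c + (2p + 1) = 2c + 2m + 2p + 1
= 2(c + m + p) + 1.
Since c + m + p is an integer, the sum is of the form 2k+1 for an integer k.

2(c + m + p) + 1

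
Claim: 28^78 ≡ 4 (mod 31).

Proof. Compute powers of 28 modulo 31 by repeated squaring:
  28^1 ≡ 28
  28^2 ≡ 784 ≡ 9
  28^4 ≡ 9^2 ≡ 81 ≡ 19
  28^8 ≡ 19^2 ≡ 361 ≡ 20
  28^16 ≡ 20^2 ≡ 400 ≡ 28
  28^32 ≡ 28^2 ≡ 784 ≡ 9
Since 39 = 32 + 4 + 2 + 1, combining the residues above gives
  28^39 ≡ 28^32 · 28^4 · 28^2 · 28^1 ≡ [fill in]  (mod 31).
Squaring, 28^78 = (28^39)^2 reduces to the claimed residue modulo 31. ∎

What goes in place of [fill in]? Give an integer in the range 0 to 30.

2

Multiply the listed residues: 9 · 19 · 9 · 28 = 171 → 1539 → 43092.
Reducing modulo 31: 43092 = 1390·31 + 2, so 28^39 ≡ 2.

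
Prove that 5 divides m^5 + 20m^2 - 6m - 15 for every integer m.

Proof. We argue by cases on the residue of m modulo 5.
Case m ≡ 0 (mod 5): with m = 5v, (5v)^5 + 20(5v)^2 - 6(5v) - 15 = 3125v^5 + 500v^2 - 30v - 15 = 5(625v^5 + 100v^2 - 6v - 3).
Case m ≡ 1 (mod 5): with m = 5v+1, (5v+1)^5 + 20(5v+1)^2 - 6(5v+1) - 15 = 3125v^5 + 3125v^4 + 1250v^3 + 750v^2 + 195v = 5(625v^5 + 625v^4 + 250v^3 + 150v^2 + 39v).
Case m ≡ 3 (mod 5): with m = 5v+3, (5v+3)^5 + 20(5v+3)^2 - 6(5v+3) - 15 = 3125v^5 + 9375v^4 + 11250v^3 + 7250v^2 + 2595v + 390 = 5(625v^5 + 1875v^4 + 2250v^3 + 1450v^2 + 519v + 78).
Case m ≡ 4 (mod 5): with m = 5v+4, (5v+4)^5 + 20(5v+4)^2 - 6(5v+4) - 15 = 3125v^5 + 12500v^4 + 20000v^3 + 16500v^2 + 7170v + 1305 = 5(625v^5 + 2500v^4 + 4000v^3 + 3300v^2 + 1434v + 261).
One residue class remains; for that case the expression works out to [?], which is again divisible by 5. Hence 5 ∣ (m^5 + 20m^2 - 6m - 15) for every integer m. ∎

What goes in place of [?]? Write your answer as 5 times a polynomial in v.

Only m ≡ 2 (mod 5) is unaccounted for. Put m = 5v+2:
(5v+2)^5 + 20(5v+2)^2 - 6(5v+2) - 15 expands to 3125v^5 + 6250v^4 + 5000v^3 + 2500v^2 + 770v + 85,
and factoring out 5 leaves 5(625v^5 + 1250v^4 + 1000v^3 + 500v^2 + 154v + 17).

5(625v^5 + 1250v^4 + 1000v^3 + 500v^2 + 154v + 17)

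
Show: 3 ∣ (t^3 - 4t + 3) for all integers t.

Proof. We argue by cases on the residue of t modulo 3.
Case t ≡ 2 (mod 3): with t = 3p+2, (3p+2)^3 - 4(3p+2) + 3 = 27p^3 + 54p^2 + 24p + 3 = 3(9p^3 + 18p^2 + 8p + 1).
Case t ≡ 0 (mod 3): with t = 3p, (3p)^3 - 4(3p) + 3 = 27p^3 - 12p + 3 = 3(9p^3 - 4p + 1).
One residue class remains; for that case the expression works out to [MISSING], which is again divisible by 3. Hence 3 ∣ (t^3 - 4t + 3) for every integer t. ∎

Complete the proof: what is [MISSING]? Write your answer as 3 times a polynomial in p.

3(9p^3 + 9p^2 - p)

The residues treated are {2, 0}, so the missing case is t ≡ 1 (mod 3); write t = 3p+1.
Then (3p+1)^3 - 4(3p+1) + 3 = 27p^3 + 27p^2 - 3p = 3(9p^3 + 9p^2 - p).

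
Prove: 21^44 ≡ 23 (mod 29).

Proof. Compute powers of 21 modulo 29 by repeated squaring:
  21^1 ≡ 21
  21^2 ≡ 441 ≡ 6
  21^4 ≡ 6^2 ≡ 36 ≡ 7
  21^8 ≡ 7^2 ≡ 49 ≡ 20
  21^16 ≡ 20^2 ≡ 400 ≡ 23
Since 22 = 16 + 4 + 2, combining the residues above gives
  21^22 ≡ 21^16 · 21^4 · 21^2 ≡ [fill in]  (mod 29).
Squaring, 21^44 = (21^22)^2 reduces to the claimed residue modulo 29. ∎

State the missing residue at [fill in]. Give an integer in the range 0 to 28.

9

21^16 · 21^4 · 21^2 ≡ 23 · 7 · 6 = 966.
966 mod 29 = 9, so 21^22 ≡ 9 (mod 29).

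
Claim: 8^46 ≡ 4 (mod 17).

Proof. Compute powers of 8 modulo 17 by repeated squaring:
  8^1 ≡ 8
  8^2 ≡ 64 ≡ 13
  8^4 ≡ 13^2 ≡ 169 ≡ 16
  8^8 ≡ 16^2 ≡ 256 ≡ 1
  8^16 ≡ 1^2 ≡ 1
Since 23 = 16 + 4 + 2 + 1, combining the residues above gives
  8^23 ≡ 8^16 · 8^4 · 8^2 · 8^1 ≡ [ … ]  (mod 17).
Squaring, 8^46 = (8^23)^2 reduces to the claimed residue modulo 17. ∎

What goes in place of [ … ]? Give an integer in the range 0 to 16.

15

8^16 · 8^4 · 8^2 · 8^1 ≡ 1 · 16 · 13 · 8 = 1664.
1664 mod 17 = 15, so 8^23 ≡ 15 (mod 17).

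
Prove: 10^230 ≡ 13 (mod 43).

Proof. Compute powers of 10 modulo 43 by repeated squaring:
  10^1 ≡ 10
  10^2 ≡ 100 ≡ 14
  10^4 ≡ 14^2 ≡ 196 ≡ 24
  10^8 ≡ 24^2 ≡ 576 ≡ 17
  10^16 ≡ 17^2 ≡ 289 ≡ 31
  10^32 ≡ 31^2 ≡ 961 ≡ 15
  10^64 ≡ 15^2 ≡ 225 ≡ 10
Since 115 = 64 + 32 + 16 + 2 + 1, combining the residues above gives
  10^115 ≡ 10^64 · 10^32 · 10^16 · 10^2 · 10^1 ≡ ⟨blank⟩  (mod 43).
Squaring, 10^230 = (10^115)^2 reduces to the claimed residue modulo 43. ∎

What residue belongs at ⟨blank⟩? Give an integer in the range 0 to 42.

23

Multiply the listed residues: 10 · 15 · 31 · 14 · 10 = 150 → 4650 → 65100 → 651000.
Reducing modulo 43: 651000 = 15139·43 + 23, so 10^115 ≡ 23.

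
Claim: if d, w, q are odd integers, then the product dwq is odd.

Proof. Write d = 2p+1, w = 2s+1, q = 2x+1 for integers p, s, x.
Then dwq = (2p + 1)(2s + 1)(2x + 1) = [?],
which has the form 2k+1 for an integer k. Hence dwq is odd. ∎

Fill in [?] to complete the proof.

2(4psx + 2ps + 2px + p + 2sx + s + x) + 1

Expanding: (2p + 1)(2s + 1)(2x + 1) = 8psx + 4ps + 4px + 2p + 4sx + 2s + 2x + 1.
Every term except the constant is even, so this is 2(4psx + 2ps + 2px + p + 2sx + s + x) + 1,
and 4psx + 2ps + 2px + p + 2sx + s + x ∈ ℤ gives the required form.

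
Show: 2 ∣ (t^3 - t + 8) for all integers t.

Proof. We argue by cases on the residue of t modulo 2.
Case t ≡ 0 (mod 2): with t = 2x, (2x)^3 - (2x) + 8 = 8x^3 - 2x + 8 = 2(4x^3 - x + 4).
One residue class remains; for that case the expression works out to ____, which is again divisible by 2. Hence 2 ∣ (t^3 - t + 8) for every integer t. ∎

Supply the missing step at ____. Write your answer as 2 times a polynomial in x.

2(4x^3 + 6x^2 + 2x + 4)

Only t ≡ 1 (mod 2) is unaccounted for. Put t = 2x+1:
(2x+1)^3 - (2x+1) + 8 expands to 8x^3 + 12x^2 + 4x + 8,
and factoring out 2 leaves 2(4x^3 + 6x^2 + 2x + 4).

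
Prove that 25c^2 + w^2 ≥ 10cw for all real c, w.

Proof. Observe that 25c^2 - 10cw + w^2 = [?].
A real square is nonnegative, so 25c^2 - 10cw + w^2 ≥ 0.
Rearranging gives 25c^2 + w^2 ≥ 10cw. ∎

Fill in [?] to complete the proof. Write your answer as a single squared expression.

25c^2 - 10cw + w^2 is a perfect-square trinomial: the outer terms are (5c)^2 and (w)^2, and the cross term is -2·5c·w.
So 25c^2 - 10cw + w^2 = (5c - w)^2 ≥ 0.

(5c - w)^2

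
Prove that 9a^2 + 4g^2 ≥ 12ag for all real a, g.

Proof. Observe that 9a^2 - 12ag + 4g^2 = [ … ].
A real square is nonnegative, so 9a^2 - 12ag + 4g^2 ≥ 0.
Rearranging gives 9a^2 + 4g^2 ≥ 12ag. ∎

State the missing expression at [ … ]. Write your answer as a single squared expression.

(3a - 2g)^2

The leading and trailing coefficients are 3^2 and 2^2, and 12 = 2·3·2, so the trinomial is (3a - 2g)^2.
Hence 9a^2 - 12ag + 4g^2 ≥ 0.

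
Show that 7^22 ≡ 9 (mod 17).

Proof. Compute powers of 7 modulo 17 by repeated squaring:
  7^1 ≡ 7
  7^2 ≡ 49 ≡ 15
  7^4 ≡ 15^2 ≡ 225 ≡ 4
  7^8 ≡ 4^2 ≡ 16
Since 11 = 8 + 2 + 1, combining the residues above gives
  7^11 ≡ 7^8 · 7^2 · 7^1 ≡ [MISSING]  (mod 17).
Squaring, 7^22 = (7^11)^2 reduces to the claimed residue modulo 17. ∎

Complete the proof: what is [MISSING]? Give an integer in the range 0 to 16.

14

7^8 · 7^2 · 7^1 ≡ 16 · 15 · 7 = 1680.
1680 mod 17 = 14, so 7^11 ≡ 14 (mod 17).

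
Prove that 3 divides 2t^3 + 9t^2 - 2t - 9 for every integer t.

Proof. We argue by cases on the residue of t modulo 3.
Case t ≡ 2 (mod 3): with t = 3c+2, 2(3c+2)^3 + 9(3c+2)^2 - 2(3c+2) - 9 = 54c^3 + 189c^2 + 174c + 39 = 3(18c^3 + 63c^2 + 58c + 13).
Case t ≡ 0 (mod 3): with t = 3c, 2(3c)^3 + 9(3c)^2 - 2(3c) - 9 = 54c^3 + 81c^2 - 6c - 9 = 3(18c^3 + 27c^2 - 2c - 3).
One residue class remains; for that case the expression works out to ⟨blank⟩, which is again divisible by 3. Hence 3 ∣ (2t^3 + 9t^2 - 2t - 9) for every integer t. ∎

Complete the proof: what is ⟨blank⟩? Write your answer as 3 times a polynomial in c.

3(18c^3 + 45c^2 + 22c)

Only t ≡ 1 (mod 3) is unaccounted for. Put t = 3c+1:
2(3c+1)^3 + 9(3c+1)^2 - 2(3c+1) - 9 expands to 54c^3 + 135c^2 + 66c,
and factoring out 3 leaves 3(18c^3 + 45c^2 + 22c).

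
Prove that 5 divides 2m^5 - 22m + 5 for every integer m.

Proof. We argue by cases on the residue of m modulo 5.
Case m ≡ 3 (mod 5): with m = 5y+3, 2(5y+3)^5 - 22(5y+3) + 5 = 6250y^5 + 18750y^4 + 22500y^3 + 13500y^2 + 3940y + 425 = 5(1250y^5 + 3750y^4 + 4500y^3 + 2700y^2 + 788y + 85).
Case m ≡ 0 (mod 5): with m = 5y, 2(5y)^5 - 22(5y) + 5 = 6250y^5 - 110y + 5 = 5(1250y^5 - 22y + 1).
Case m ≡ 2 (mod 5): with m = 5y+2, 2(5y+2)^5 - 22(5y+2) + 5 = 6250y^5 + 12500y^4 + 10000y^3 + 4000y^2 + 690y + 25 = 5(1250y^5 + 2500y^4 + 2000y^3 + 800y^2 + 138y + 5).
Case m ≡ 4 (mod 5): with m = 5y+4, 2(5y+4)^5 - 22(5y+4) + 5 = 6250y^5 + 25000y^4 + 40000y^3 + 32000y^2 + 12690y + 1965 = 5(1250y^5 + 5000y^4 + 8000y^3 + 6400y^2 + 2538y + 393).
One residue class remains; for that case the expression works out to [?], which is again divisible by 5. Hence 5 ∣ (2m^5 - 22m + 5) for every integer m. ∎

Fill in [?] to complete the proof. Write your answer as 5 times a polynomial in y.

Only m ≡ 1 (mod 5) is unaccounted for. Put m = 5y+1:
2(5y+1)^5 - 22(5y+1) + 5 expands to 6250y^5 + 6250y^4 + 2500y^3 + 500y^2 - 60y - 15,
and factoring out 5 leaves 5(1250y^5 + 1250y^4 + 500y^3 + 100y^2 - 12y - 3).

5(1250y^5 + 1250y^4 + 500y^3 + 100y^2 - 12y - 3)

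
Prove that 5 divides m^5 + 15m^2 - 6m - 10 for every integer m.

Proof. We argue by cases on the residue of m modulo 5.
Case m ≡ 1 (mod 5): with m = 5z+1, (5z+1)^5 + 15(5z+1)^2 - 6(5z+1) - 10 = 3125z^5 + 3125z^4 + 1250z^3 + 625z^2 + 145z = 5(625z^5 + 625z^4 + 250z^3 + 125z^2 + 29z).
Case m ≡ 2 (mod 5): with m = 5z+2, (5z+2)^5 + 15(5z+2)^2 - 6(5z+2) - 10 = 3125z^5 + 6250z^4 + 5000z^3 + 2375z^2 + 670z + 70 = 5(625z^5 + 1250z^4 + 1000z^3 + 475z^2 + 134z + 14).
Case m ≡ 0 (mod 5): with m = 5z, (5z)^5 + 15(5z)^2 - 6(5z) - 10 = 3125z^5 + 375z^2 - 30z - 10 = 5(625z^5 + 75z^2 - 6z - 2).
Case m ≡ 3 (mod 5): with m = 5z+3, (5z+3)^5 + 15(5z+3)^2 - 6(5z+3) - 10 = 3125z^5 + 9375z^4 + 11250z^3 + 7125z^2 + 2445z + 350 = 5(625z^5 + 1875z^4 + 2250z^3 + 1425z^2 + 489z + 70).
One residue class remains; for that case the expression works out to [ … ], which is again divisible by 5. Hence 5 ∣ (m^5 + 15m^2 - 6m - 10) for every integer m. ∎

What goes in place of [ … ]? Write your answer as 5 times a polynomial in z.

Only m ≡ 4 (mod 5) is unaccounted for. Put m = 5z+4:
(5z+4)^5 + 15(5z+4)^2 - 6(5z+4) - 10 expands to 3125z^5 + 12500z^4 + 20000z^3 + 16375z^2 + 6970z + 1230,
and factoring out 5 leaves 5(625z^5 + 2500z^4 + 4000z^3 + 3275z^2 + 1394z + 246).

5(625z^5 + 2500z^4 + 4000z^3 + 3275z^2 + 1394z + 246)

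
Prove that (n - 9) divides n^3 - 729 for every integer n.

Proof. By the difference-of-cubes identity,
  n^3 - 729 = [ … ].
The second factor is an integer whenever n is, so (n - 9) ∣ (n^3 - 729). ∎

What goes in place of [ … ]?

a^3 - b^3 = (a - b)(a^2 + ab + b^2). With a = n, b = 9:
n^3 - 729 = (n - 9)(n^2 + 9n + 81).

(n - 9)(n^2 + 9n + 81)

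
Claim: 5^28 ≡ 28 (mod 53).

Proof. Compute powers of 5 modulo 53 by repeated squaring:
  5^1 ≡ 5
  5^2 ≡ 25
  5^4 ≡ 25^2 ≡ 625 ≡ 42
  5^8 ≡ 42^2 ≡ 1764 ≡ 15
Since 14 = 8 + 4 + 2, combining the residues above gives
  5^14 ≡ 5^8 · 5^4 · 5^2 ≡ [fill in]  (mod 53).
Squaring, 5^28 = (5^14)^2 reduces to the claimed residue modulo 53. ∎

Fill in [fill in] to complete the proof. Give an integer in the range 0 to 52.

Multiply the listed residues: 15 · 42 · 25 = 630 → 15750.
Reducing modulo 53: 15750 = 297·53 + 9, so 5^14 ≡ 9.

9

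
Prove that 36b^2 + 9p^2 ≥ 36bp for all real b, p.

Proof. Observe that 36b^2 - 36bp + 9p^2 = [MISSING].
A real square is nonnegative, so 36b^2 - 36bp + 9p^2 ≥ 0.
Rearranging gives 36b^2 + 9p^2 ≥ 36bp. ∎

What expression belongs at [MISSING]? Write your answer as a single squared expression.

36b^2 - 36bp + 9p^2 is a perfect-square trinomial: the outer terms are (6b)^2 and (3p)^2, and the cross term is -2·6b·3p.
So 36b^2 - 36bp + 9p^2 = (6b - 3p)^2 ≥ 0.

(6b - 3p)^2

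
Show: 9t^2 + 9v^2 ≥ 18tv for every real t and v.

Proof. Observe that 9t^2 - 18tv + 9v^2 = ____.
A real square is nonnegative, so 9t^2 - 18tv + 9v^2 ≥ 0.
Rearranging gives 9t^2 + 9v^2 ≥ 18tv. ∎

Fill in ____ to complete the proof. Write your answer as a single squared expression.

9t^2 - 18tv + 9v^2 is a perfect-square trinomial: the outer terms are (3t)^2 and (3v)^2, and the cross term is -2·3t·3v.
So 9t^2 - 18tv + 9v^2 = (3t - 3v)^2 ≥ 0.

(3t - 3v)^2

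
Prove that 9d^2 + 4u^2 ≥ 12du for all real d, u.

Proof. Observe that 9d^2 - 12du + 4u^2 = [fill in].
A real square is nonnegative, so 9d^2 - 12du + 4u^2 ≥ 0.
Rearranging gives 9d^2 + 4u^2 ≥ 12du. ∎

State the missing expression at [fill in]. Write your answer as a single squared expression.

9d^2 - 12du + 4u^2 is a perfect-square trinomial: the outer terms are (3d)^2 and (2u)^2, and the cross term is -2·3d·2u.
So 9d^2 - 12du + 4u^2 = (3d - 2u)^2 ≥ 0.

(3d - 2u)^2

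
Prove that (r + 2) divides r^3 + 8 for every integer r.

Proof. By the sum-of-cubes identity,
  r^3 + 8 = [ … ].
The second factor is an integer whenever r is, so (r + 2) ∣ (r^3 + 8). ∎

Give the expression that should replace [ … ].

(r + 2)(r^2 - 2r + 4)

Polynomial division of r^3 + 8 by r + 2 leaves remainder 0 and quotient r^2 - 2r + 4.
Hence r^3 + 8 = (r + 2)(r^2 - 2r + 4).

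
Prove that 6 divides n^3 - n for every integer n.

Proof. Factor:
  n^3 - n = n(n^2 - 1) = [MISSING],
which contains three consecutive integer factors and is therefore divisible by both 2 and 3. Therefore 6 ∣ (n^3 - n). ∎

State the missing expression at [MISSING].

n(n^2 - 1) = n(n - 1)(n + 1) = (n - 1)n(n + 1).
These three factors are consecutive integers, so their product is divisible by 6.

(n - 1)n(n + 1)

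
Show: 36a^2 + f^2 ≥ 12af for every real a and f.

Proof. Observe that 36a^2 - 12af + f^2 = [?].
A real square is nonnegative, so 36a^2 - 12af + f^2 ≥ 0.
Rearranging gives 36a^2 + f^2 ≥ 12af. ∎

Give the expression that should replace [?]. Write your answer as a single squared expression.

(6a - f)^2

36a^2 - 12af + f^2 is a perfect-square trinomial: the outer terms are (6a)^2 and (f)^2, and the cross term is -2·6a·f.
So 36a^2 - 12af + f^2 = (6a - f)^2 ≥ 0.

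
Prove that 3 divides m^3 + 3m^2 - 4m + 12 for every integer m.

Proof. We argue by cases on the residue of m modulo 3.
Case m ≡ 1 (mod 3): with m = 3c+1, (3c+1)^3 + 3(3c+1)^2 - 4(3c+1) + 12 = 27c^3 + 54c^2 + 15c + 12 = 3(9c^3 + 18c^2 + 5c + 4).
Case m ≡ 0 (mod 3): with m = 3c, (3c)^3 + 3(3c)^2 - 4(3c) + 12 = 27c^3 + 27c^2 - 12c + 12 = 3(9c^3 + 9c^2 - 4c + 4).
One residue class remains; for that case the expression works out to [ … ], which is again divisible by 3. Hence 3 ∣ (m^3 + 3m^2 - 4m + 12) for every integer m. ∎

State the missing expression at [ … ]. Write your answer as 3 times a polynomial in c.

3(9c^3 + 27c^2 + 20c + 8)

The residues treated are {1, 0}, so the missing case is m ≡ 2 (mod 3); write m = 3c+2.
Then (3c+2)^3 + 3(3c+2)^2 - 4(3c+2) + 12 = 27c^3 + 81c^2 + 60c + 24 = 3(9c^3 + 27c^2 + 20c + 8).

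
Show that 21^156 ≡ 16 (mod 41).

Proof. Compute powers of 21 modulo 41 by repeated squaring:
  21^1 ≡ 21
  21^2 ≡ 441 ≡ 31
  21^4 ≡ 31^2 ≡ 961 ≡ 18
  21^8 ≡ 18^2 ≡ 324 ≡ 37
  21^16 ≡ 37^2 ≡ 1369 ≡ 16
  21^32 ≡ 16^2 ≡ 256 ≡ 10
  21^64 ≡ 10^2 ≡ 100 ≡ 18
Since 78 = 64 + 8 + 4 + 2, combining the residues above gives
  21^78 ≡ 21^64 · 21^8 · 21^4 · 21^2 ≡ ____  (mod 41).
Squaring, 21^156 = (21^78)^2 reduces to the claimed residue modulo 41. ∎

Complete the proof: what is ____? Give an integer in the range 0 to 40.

Multiply the listed residues: 18 · 37 · 18 · 31 = 666 → 11988 → 371628.
Reducing modulo 41: 371628 = 9064·41 + 4, so 21^78 ≡ 4.

4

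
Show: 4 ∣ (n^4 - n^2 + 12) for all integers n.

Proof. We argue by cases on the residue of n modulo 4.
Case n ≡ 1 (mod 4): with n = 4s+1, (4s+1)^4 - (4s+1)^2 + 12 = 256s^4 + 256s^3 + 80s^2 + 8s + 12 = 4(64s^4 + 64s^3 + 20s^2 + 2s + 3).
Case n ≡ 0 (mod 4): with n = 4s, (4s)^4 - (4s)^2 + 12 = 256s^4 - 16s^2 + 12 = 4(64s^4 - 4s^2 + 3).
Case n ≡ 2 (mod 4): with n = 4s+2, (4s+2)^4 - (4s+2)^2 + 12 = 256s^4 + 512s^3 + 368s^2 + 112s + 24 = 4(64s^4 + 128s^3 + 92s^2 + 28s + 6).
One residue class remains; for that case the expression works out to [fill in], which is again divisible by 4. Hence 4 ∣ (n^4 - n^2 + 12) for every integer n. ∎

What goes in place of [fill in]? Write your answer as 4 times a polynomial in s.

4(64s^4 + 192s^3 + 212s^2 + 102s + 21)

The residues treated are {1, 0, 2}, so the missing case is n ≡ 3 (mod 4); write n = 4s+3.
Then (4s+3)^4 - (4s+3)^2 + 12 = 256s^4 + 768s^3 + 848s^2 + 408s + 84 = 4(64s^4 + 192s^3 + 212s^2 + 102s + 21).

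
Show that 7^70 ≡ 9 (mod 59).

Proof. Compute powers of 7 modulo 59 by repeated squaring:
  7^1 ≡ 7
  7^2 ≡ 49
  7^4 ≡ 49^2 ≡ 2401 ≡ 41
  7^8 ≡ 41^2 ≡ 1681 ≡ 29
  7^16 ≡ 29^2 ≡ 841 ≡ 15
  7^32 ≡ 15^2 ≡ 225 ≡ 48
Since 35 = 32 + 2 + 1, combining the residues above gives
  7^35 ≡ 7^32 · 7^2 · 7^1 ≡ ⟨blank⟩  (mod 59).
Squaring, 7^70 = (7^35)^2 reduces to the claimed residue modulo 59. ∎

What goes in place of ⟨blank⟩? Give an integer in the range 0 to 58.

3

7^32 · 7^2 · 7^1 ≡ 48 · 49 · 7 = 16464.
16464 mod 59 = 3, so 7^35 ≡ 3 (mod 59).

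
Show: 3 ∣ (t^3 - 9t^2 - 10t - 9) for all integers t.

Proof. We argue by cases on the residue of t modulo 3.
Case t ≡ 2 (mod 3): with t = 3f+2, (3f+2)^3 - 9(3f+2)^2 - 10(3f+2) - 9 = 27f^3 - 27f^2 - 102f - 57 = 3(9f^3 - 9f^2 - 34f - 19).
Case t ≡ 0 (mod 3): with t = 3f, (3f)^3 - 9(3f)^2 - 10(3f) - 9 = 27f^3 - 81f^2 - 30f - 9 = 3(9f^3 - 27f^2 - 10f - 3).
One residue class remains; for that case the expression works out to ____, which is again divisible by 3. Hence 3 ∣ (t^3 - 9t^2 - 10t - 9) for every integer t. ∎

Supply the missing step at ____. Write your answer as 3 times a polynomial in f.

Only t ≡ 1 (mod 3) is unaccounted for. Put t = 3f+1:
(3f+1)^3 - 9(3f+1)^2 - 10(3f+1) - 9 expands to 27f^3 - 54f^2 - 75f - 27,
and factoring out 3 leaves 3(9f^3 - 18f^2 - 25f - 9).

3(9f^3 - 18f^2 - 25f - 9)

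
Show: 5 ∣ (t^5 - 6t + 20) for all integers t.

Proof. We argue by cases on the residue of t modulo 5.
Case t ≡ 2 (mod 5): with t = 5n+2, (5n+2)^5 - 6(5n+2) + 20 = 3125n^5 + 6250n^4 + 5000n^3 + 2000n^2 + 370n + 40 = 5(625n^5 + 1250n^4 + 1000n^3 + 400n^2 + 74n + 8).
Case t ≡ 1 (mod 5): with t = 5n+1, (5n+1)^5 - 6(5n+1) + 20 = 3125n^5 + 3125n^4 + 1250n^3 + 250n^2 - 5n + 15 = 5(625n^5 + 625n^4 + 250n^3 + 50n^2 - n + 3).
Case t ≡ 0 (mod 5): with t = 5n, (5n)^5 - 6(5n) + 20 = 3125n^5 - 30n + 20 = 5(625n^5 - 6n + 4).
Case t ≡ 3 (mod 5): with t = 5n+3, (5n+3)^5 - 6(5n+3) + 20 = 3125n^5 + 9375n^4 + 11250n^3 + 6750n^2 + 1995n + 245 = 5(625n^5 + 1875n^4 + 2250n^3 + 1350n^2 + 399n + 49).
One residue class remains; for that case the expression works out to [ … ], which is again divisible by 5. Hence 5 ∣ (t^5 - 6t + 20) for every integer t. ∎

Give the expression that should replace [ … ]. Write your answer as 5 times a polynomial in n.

5(625n^5 + 2500n^4 + 4000n^3 + 3200n^2 + 1274n + 204)

Only t ≡ 4 (mod 5) is unaccounted for. Put t = 5n+4:
(5n+4)^5 - 6(5n+4) + 20 expands to 3125n^5 + 12500n^4 + 20000n^3 + 16000n^2 + 6370n + 1020,
and factoring out 5 leaves 5(625n^5 + 2500n^4 + 4000n^3 + 3200n^2 + 1274n + 204).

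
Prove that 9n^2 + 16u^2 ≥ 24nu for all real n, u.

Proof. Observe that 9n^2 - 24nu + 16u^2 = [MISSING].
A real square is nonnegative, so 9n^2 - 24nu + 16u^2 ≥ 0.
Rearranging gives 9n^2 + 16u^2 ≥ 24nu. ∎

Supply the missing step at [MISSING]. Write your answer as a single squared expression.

The leading and trailing coefficients are 3^2 and 4^2, and 24 = 2·3·4, so the trinomial is (3n - 4u)^2.
Hence 9n^2 - 24nu + 16u^2 ≥ 0.

(3n - 4u)^2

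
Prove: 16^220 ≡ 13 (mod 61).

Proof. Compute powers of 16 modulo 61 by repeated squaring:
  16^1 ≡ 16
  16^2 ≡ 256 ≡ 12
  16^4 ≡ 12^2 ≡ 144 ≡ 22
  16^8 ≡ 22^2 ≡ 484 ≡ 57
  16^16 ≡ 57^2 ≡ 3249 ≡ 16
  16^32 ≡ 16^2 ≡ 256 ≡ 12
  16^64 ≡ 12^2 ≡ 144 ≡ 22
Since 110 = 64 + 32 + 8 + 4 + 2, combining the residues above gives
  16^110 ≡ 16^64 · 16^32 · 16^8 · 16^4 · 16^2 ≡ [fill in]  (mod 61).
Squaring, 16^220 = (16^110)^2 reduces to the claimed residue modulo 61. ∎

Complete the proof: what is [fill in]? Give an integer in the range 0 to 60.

47

16^64 · 16^32 · 16^8 · 16^4 · 16^2 ≡ 22 · 12 · 57 · 22 · 12 = 3972672.
3972672 mod 61 = 47, so 16^110 ≡ 47 (mod 61).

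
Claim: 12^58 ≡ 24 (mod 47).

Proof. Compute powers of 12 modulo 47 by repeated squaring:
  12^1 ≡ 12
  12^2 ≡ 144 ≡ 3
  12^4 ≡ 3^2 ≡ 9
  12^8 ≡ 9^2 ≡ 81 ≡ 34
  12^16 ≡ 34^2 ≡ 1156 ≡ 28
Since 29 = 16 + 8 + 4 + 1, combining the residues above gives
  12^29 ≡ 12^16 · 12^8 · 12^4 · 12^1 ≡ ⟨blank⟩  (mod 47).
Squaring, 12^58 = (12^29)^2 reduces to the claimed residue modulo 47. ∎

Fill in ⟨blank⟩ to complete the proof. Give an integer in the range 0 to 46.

27

Multiply the listed residues: 28 · 34 · 9 · 12 = 952 → 8568 → 102816.
Reducing modulo 47: 102816 = 2187·47 + 27, so 12^29 ≡ 27.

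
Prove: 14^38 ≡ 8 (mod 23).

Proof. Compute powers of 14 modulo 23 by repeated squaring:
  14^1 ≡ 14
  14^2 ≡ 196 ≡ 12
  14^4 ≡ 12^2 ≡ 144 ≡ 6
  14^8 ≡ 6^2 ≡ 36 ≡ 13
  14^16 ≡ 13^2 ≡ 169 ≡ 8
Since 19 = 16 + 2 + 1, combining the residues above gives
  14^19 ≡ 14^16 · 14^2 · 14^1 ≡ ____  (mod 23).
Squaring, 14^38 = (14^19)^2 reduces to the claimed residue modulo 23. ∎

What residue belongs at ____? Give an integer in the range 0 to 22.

14^16 · 14^2 · 14^1 ≡ 8 · 12 · 14 = 1344.
1344 mod 23 = 10, so 14^19 ≡ 10 (mod 23).

10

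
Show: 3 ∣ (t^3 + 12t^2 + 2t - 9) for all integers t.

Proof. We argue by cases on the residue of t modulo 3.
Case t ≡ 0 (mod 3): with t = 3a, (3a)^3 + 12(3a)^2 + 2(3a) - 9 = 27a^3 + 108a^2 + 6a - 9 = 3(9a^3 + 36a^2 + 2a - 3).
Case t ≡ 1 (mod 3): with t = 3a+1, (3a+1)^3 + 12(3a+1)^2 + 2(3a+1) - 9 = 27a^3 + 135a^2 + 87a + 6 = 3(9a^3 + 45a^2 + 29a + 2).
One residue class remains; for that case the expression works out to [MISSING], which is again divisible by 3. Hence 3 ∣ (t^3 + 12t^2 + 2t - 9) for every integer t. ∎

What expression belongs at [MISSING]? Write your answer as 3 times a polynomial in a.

3(9a^3 + 54a^2 + 62a + 17)

The residues treated are {0, 1}, so the missing case is t ≡ 2 (mod 3); write t = 3a+2.
Then (3a+2)^3 + 12(3a+2)^2 + 2(3a+2) - 9 = 27a^3 + 162a^2 + 186a + 51 = 3(9a^3 + 54a^2 + 62a + 17).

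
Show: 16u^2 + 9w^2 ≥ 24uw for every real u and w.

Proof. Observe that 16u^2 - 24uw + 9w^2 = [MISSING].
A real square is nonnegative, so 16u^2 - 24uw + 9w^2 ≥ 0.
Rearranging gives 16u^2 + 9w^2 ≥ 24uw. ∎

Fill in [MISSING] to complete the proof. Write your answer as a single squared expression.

(4u - 3w)^2

16u^2 - 24uw + 9w^2 is a perfect-square trinomial: the outer terms are (4u)^2 and (3w)^2, and the cross term is -2·4u·3w.
So 16u^2 - 24uw + 9w^2 = (4u - 3w)^2 ≥ 0.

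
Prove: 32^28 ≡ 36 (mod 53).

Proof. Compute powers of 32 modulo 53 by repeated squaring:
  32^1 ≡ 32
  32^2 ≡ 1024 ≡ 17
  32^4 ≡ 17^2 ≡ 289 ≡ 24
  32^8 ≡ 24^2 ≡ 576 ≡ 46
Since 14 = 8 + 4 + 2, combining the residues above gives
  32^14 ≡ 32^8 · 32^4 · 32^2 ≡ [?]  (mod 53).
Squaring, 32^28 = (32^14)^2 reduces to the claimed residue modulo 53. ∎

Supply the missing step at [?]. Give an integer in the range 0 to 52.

32^8 · 32^4 · 32^2 ≡ 46 · 24 · 17 = 18768.
18768 mod 53 = 6, so 32^14 ≡ 6 (mod 53).

6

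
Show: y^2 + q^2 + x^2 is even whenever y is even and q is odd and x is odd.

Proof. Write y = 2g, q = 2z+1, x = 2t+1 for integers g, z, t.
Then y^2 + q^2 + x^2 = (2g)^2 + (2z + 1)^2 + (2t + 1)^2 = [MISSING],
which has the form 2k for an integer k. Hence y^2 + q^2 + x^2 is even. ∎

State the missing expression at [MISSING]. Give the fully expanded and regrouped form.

Expanding: (2g)^2 + (2z + 1)^2 + (2t + 1)^2 = 4g^2 + 4t^2 + 4t + 4z^2 + 4z + 2.
Every term is even; pulling out the factor of 2 gives 2(2g^2 + 2t^2 + 2t + 2z^2 + 2z + 1).

2(2g^2 + 2t^2 + 2t + 2z^2 + 2z + 1)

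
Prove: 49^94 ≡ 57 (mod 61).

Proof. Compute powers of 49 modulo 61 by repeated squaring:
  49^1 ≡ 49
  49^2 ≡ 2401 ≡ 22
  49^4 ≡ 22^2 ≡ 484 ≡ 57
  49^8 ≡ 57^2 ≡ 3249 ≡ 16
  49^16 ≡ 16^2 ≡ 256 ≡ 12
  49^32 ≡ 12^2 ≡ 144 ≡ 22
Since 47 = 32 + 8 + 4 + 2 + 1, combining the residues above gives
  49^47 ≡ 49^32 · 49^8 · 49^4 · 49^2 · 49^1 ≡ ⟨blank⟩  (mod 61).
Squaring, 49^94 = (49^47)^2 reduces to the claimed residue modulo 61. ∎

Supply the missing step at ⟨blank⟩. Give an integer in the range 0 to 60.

39

49^32 · 49^8 · 49^4 · 49^2 · 49^1 ≡ 22 · 16 · 57 · 22 · 49 = 21628992.
21628992 mod 61 = 39, so 49^47 ≡ 39 (mod 61).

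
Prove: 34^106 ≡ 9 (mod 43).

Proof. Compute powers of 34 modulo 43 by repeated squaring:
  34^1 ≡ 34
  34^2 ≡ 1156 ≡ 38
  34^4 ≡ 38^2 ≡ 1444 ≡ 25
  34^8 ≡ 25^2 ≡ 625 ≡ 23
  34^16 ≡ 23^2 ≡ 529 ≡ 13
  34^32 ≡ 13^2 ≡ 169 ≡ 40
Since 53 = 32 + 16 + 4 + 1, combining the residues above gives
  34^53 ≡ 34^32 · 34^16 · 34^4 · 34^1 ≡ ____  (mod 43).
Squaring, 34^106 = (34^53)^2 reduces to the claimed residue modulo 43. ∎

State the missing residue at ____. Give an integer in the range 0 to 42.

34^32 · 34^16 · 34^4 · 34^1 ≡ 40 · 13 · 25 · 34 = 442000.
442000 mod 43 = 3, so 34^53 ≡ 3 (mod 43).

3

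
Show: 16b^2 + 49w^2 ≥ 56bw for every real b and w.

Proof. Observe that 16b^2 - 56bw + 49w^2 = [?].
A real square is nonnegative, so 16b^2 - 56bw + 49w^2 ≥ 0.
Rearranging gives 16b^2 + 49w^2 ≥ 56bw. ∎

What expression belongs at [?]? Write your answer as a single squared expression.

(4b - 7w)^2

The leading and trailing coefficients are 4^2 and 7^2, and 56 = 2·4·7, so the trinomial is (4b - 7w)^2.
Hence 16b^2 - 56bw + 49w^2 ≥ 0.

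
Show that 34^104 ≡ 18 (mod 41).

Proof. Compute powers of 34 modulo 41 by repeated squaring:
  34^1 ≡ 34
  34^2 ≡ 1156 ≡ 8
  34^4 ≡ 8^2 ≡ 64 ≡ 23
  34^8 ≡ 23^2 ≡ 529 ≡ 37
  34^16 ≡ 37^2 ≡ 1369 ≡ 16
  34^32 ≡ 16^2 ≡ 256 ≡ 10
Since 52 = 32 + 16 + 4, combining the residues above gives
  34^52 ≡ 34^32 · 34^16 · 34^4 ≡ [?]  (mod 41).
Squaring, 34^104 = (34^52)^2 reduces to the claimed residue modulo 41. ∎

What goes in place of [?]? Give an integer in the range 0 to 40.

31

Multiply the listed residues: 10 · 16 · 23 = 160 → 3680.
Reducing modulo 41: 3680 = 89·41 + 31, so 34^52 ≡ 31.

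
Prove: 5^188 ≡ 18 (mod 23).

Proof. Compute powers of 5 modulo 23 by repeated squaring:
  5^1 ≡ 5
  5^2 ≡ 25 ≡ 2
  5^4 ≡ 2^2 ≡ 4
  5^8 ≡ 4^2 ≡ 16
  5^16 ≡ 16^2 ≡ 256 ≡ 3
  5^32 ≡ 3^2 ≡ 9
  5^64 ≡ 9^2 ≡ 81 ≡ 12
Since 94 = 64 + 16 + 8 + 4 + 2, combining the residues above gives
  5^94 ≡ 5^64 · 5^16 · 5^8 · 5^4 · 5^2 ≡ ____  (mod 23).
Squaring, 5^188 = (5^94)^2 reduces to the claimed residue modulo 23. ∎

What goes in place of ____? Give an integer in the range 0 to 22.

Multiply the listed residues: 12 · 3 · 16 · 4 · 2 = 36 → 576 → 2304 → 4608.
Reducing modulo 23: 4608 = 200·23 + 8, so 5^94 ≡ 8.

8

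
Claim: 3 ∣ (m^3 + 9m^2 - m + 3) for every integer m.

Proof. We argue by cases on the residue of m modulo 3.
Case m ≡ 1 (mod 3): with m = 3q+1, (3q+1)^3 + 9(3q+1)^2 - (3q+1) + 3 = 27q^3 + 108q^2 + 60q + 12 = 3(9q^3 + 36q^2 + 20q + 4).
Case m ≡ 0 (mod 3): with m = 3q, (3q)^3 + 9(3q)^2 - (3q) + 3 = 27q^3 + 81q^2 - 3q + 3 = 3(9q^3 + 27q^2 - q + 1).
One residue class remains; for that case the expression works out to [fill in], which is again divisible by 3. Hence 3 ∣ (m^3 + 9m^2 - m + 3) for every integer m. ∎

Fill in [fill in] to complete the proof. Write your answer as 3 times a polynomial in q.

3(9q^3 + 45q^2 + 47q + 15)

The residues treated are {1, 0}, so the missing case is m ≡ 2 (mod 3); write m = 3q+2.
Then (3q+2)^3 + 9(3q+2)^2 - (3q+2) + 3 = 27q^3 + 135q^2 + 141q + 45 = 3(9q^3 + 45q^2 + 47q + 15).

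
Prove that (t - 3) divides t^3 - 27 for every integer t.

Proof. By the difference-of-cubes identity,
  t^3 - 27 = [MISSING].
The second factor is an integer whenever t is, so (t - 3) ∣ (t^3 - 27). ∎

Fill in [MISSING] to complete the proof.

Polynomial division of t^3 - 27 by t - 3 leaves remainder 0 and quotient t^2 + 3t + 9.
Hence t^3 - 27 = (t - 3)(t^2 + 3t + 9).

(t - 3)(t^2 + 3t + 9)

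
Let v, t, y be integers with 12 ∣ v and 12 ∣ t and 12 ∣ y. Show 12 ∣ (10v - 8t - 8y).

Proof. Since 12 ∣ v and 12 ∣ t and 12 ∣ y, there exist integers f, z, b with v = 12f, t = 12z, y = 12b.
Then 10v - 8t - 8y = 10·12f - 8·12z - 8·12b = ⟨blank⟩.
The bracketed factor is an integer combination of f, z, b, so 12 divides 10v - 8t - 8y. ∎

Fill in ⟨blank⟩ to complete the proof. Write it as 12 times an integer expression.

Each term has a factor of 12: 10·12f - 8·12z - 8·12b = 12·(-8b + 10f - 8z).
Since -8b + 10f - 8z is an integer, 12 ∣ (10v - 8t - 8y).

12(-8b + 10f - 8z)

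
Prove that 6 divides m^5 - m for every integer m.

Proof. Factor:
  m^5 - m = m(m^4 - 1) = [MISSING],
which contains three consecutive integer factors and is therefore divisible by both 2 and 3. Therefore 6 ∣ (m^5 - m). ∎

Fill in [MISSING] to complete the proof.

m^4 - 1 = (m^2 - 1)(m^2 + 1), and m^2 - 1 = (m-1)(m+1).
So m(m^4 - 1) = (m - 1)m(m + 1)(m^2 + 1).

(m - 1)m(m + 1)(m^2 + 1)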